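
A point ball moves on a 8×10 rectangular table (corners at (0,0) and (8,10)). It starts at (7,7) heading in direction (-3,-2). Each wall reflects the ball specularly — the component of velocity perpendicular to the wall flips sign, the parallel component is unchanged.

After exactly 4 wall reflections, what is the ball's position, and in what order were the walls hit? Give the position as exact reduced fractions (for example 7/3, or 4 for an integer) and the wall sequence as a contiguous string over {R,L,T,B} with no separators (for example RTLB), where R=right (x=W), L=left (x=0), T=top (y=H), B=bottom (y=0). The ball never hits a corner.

Final position: (0,25/3)
Wall sequence: LBRL

1. t=7/3 → L at (0,7/3); v=(3,-2)
2. t=7/6 → B at (7/2,0); v=(3,2)
3. t=3/2 → R at (8,3); v=(-3,2)
4. t=8/3 → L at (0,25/3); v=(3,2)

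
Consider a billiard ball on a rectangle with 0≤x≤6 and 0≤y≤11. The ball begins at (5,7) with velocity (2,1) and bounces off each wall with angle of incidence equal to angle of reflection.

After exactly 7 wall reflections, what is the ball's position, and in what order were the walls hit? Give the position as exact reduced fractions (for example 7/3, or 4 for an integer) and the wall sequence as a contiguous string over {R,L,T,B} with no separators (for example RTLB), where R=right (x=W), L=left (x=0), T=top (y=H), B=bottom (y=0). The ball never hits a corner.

Final position: (1,0)
Wall sequence: RLTRLRB

1. t=1/2 → R at (6,15/2); v=(-2,1)
2. t=3 → L at (0,21/2); v=(2,1)
3. t=1/2 → T at (1,11); v=(2,-1)
4. t=5/2 → R at (6,17/2); v=(-2,-1)
5. t=3 → L at (0,11/2); v=(2,-1)
6. t=3 → R at (6,5/2); v=(-2,-1)
7. t=5/2 → B at (1,0); v=(-2,1)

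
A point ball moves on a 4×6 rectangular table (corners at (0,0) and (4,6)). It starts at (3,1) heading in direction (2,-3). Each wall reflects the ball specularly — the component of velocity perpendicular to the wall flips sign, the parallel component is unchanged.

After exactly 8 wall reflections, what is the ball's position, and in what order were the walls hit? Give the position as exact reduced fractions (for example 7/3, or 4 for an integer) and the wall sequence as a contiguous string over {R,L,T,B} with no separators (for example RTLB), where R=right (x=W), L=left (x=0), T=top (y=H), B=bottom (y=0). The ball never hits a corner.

Final position: (0,11/2)
Wall sequence: BRTLBRTL

1. t=1/3 → B at (11/3,0); v=(2,3)
2. t=1/6 → R at (4,1/2); v=(-2,3)
3. t=11/6 → T at (1/3,6); v=(-2,-3)
4. t=1/6 → L at (0,11/2); v=(2,-3)
5. t=11/6 → B at (11/3,0); v=(2,3)
6. t=1/6 → R at (4,1/2); v=(-2,3)
7. t=11/6 → T at (1/3,6); v=(-2,-3)
8. t=1/6 → L at (0,11/2); v=(2,-3)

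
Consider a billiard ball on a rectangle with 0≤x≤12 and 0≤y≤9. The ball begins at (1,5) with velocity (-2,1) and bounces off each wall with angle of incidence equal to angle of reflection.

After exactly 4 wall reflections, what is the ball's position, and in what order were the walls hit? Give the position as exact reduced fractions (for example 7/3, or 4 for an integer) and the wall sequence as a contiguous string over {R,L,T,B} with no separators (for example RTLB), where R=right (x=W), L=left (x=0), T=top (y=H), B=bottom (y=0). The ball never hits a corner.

1. t=1/2 → L at (0,11/2); v=(2,1)
2. t=7/2 → T at (7,9); v=(2,-1)
3. t=5/2 → R at (12,13/2); v=(-2,-1)
4. t=6 → L at (0,1/2); v=(2,-1)

Final position: (0,1/2)
Wall sequence: LTRL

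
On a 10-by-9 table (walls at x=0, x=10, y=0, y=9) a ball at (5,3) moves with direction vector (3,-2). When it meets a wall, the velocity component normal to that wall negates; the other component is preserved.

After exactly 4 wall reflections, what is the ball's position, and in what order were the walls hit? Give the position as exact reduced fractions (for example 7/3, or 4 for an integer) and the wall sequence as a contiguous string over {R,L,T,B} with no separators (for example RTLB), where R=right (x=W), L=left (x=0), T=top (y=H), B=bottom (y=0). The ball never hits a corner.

Final position: (3,9)
Wall sequence: BRLT

1. t=3/2 → B at (19/2,0); v=(3,2)
2. t=1/6 → R at (10,1/3); v=(-3,2)
3. t=10/3 → L at (0,7); v=(3,2)
4. t=1 → T at (3,9); v=(3,-2)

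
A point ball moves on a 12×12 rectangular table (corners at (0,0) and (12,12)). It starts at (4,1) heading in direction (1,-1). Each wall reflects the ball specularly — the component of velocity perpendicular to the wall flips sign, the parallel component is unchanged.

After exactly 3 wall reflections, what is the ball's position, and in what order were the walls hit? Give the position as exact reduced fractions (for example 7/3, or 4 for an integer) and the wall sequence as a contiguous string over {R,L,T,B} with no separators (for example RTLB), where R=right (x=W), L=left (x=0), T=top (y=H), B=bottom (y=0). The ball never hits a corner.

Final position: (7,12)
Wall sequence: BRT

1. t=1 → B at (5,0); v=(1,1)
2. t=7 → R at (12,7); v=(-1,1)
3. t=5 → T at (7,12); v=(-1,-1)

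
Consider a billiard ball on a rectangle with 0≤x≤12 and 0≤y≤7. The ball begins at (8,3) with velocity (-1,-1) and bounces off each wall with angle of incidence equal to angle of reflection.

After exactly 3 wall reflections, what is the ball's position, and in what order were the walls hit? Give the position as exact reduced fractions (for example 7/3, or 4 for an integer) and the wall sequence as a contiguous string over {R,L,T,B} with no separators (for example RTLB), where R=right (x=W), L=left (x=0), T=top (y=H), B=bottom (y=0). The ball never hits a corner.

Final position: (2,7)
Wall sequence: BLT

1. t=3 → B at (5,0); v=(-1,1)
2. t=5 → L at (0,5); v=(1,1)
3. t=2 → T at (2,7); v=(1,-1)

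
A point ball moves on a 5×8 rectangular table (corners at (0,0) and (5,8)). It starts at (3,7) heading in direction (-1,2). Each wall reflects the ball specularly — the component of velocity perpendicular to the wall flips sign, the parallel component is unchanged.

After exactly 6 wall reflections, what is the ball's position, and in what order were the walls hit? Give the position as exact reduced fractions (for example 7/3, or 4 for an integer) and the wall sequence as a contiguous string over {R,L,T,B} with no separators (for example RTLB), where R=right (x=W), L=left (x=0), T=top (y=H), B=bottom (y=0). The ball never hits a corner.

1. t=1/2 → T at (5/2,8); v=(-1,-2)
2. t=5/2 → L at (0,3); v=(1,-2)
3. t=3/2 → B at (3/2,0); v=(1,2)
4. t=7/2 → R at (5,7); v=(-1,2)
5. t=1/2 → T at (9/2,8); v=(-1,-2)
6. t=4 → B at (1/2,0); v=(-1,2)

Final position: (1/2,0)
Wall sequence: TLBRTB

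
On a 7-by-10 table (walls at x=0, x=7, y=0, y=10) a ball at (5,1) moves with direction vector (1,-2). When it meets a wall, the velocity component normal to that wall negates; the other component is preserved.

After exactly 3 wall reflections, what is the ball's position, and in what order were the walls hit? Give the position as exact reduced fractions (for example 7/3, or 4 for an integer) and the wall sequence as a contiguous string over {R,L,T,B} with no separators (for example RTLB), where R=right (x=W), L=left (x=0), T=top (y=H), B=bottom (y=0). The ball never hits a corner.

1. t=1/2 → B at (11/2,0); v=(1,2)
2. t=3/2 → R at (7,3); v=(-1,2)
3. t=7/2 → T at (7/2,10); v=(-1,-2)

Final position: (7/2,10)
Wall sequence: BRT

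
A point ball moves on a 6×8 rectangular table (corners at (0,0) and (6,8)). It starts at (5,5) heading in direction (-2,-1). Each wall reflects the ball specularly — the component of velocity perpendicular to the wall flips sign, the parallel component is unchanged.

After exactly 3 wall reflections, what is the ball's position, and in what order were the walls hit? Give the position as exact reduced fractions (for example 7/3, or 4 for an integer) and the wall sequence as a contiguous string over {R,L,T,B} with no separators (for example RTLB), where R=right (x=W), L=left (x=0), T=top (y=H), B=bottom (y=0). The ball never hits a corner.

1. t=5/2 → L at (0,5/2); v=(2,-1)
2. t=5/2 → B at (5,0); v=(2,1)
3. t=1/2 → R at (6,1/2); v=(-2,1)

Final position: (6,1/2)
Wall sequence: LBR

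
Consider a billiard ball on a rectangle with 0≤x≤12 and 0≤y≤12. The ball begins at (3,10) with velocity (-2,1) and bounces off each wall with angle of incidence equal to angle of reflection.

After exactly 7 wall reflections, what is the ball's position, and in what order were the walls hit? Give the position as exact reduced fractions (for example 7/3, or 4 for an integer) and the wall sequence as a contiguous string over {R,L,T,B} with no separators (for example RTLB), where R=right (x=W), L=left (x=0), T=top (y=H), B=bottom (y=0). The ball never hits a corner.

1. t=3/2 → L at (0,23/2); v=(2,1)
2. t=1/2 → T at (1,12); v=(2,-1)
3. t=11/2 → R at (12,13/2); v=(-2,-1)
4. t=6 → L at (0,1/2); v=(2,-1)
5. t=1/2 → B at (1,0); v=(2,1)
6. t=11/2 → R at (12,11/2); v=(-2,1)
7. t=6 → L at (0,23/2); v=(2,1)

Final position: (0,23/2)
Wall sequence: LTRLBRL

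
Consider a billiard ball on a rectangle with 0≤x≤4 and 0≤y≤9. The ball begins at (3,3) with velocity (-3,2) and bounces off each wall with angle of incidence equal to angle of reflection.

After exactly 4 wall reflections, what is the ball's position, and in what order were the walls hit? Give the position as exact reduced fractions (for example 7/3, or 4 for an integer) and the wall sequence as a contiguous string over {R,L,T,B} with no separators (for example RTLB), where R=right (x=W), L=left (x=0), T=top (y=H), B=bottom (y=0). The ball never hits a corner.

1. t=1 → L at (0,5); v=(3,2)
2. t=4/3 → R at (4,23/3); v=(-3,2)
3. t=2/3 → T at (2,9); v=(-3,-2)
4. t=2/3 → L at (0,23/3); v=(3,-2)

Final position: (0,23/3)
Wall sequence: LRTL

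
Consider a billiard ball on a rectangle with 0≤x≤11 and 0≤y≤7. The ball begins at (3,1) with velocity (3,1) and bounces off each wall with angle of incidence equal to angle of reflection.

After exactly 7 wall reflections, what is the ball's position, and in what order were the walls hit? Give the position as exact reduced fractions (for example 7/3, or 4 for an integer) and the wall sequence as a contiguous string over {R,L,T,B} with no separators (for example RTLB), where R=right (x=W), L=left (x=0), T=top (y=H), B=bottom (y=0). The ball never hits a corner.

Final position: (11,13/3)
Wall sequence: RTLRBLR

1. t=8/3 → R at (11,11/3); v=(-3,1)
2. t=10/3 → T at (1,7); v=(-3,-1)
3. t=1/3 → L at (0,20/3); v=(3,-1)
4. t=11/3 → R at (11,3); v=(-3,-1)
5. t=3 → B at (2,0); v=(-3,1)
6. t=2/3 → L at (0,2/3); v=(3,1)
7. t=11/3 → R at (11,13/3); v=(-3,1)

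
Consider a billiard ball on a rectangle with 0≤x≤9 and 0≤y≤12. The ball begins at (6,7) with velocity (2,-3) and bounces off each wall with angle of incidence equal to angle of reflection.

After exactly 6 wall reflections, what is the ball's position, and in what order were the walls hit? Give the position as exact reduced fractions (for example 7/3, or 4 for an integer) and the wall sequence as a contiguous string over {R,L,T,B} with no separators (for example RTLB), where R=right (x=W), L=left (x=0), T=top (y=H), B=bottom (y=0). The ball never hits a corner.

Final position: (9,1/2)
Wall sequence: RBLTBR

1. t=3/2 → R at (9,5/2); v=(-2,-3)
2. t=5/6 → B at (22/3,0); v=(-2,3)
3. t=11/3 → L at (0,11); v=(2,3)
4. t=1/3 → T at (2/3,12); v=(2,-3)
5. t=4 → B at (26/3,0); v=(2,3)
6. t=1/6 → R at (9,1/2); v=(-2,3)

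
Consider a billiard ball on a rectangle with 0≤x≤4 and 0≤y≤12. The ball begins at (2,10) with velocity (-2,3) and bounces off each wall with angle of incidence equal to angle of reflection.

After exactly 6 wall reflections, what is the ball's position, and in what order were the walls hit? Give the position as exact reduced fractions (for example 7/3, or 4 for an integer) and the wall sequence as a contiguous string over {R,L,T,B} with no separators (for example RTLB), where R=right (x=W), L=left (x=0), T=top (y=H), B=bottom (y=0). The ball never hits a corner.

Final position: (4,7)
Wall sequence: TLRBLR

1. t=2/3 → T at (2/3,12); v=(-2,-3)
2. t=1/3 → L at (0,11); v=(2,-3)
3. t=2 → R at (4,5); v=(-2,-3)
4. t=5/3 → B at (2/3,0); v=(-2,3)
5. t=1/3 → L at (0,1); v=(2,3)
6. t=2 → R at (4,7); v=(-2,3)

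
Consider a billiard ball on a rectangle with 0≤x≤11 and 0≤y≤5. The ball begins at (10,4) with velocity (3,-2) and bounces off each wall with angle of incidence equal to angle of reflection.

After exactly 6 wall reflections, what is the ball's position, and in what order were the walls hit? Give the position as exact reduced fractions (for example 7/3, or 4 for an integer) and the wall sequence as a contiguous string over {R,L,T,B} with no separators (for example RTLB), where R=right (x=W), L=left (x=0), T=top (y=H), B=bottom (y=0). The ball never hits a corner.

1. t=1/3 → R at (11,10/3); v=(-3,-2)
2. t=5/3 → B at (6,0); v=(-3,2)
3. t=2 → L at (0,4); v=(3,2)
4. t=1/2 → T at (3/2,5); v=(3,-2)
5. t=5/2 → B at (9,0); v=(3,2)
6. t=2/3 → R at (11,4/3); v=(-3,2)

Final position: (11,4/3)
Wall sequence: RBLTBR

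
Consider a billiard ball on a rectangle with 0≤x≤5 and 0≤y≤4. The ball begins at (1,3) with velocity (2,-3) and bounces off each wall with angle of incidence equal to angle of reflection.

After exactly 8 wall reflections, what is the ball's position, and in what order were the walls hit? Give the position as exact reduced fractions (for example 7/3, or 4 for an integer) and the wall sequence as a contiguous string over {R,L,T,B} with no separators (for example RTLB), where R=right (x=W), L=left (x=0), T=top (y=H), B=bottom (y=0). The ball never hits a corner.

1. t=1 → B at (3,0); v=(2,3)
2. t=1 → R at (5,3); v=(-2,3)
3. t=1/3 → T at (13/3,4); v=(-2,-3)
4. t=4/3 → B at (5/3,0); v=(-2,3)
5. t=5/6 → L at (0,5/2); v=(2,3)
6. t=1/2 → T at (1,4); v=(2,-3)
7. t=4/3 → B at (11/3,0); v=(2,3)
8. t=2/3 → R at (5,2); v=(-2,3)

Final position: (5,2)
Wall sequence: BRTBLTBR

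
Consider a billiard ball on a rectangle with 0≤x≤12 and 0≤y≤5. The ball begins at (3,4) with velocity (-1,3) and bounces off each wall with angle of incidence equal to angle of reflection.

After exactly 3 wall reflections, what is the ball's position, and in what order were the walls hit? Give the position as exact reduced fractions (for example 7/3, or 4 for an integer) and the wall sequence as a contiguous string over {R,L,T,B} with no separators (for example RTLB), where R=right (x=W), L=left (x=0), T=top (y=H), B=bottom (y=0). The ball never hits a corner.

Final position: (0,3)
Wall sequence: TBL

1. t=1/3 → T at (8/3,5); v=(-1,-3)
2. t=5/3 → B at (1,0); v=(-1,3)
3. t=1 → L at (0,3); v=(1,3)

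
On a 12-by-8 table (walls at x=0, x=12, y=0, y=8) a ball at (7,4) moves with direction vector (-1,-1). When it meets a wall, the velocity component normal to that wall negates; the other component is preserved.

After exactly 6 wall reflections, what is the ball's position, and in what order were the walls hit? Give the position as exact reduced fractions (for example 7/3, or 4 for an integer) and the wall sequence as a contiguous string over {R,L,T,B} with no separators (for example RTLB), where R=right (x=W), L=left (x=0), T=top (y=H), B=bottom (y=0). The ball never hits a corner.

Final position: (3,8)
Wall sequence: BLTRBT

1. t=4 → B at (3,0); v=(-1,1)
2. t=3 → L at (0,3); v=(1,1)
3. t=5 → T at (5,8); v=(1,-1)
4. t=7 → R at (12,1); v=(-1,-1)
5. t=1 → B at (11,0); v=(-1,1)
6. t=8 → T at (3,8); v=(-1,-1)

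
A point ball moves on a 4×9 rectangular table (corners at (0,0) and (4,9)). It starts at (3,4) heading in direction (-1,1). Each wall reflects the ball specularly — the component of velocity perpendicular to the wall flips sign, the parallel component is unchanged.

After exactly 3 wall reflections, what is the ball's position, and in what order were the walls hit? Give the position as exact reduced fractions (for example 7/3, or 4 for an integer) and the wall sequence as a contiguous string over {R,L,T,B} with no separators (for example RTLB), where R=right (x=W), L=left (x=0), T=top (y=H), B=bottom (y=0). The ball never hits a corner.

1. t=3 → L at (0,7); v=(1,1)
2. t=2 → T at (2,9); v=(1,-1)
3. t=2 → R at (4,7); v=(-1,-1)

Final position: (4,7)
Wall sequence: LTR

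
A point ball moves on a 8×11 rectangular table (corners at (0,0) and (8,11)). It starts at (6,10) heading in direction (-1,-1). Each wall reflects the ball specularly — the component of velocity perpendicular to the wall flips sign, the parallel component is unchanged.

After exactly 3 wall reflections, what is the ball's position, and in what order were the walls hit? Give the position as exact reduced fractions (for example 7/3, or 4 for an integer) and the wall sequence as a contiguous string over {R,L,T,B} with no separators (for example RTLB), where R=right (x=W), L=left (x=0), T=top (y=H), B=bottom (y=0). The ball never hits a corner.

1. t=6 → L at (0,4); v=(1,-1)
2. t=4 → B at (4,0); v=(1,1)
3. t=4 → R at (8,4); v=(-1,1)

Final position: (8,4)
Wall sequence: LBR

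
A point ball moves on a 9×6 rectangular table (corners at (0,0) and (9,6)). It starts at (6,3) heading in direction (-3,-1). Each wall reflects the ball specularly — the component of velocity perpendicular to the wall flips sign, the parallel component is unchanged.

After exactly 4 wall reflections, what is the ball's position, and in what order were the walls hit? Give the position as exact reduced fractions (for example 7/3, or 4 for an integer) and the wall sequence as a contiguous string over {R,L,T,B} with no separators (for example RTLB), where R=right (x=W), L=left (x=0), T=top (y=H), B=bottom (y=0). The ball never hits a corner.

Final position: (0,5)
Wall sequence: LBRL

1. t=2 → L at (0,1); v=(3,-1)
2. t=1 → B at (3,0); v=(3,1)
3. t=2 → R at (9,2); v=(-3,1)
4. t=3 → L at (0,5); v=(3,1)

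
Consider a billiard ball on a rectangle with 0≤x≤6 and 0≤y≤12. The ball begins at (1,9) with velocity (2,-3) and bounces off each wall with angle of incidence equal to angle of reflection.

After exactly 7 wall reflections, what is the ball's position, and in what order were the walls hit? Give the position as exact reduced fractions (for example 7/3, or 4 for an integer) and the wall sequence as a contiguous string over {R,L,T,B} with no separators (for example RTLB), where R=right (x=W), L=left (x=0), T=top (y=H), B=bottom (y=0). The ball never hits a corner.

1. t=5/2 → R at (6,3/2); v=(-2,-3)
2. t=1/2 → B at (5,0); v=(-2,3)
3. t=5/2 → L at (0,15/2); v=(2,3)
4. t=3/2 → T at (3,12); v=(2,-3)
5. t=3/2 → R at (6,15/2); v=(-2,-3)
6. t=5/2 → B at (1,0); v=(-2,3)
7. t=1/2 → L at (0,3/2); v=(2,3)

Final position: (0,3/2)
Wall sequence: RBLTRBL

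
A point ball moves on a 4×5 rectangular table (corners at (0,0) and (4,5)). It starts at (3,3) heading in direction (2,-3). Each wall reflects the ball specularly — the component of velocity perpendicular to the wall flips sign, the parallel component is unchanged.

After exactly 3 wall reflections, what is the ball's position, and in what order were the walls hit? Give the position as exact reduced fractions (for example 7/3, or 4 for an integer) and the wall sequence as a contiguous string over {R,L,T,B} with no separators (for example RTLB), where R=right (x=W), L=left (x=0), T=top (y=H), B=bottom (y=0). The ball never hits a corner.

1. t=1/2 → R at (4,3/2); v=(-2,-3)
2. t=1/2 → B at (3,0); v=(-2,3)
3. t=3/2 → L at (0,9/2); v=(2,3)

Final position: (0,9/2)
Wall sequence: RBL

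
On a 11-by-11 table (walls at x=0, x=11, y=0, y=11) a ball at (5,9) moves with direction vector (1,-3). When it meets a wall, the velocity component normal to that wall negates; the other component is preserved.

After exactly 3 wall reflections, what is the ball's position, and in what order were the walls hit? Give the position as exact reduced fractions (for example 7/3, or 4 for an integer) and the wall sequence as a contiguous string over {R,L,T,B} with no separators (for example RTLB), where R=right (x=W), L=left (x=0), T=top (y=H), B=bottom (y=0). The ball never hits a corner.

Final position: (31/3,11)
Wall sequence: BRT

1. t=3 → B at (8,0); v=(1,3)
2. t=3 → R at (11,9); v=(-1,3)
3. t=2/3 → T at (31/3,11); v=(-1,-3)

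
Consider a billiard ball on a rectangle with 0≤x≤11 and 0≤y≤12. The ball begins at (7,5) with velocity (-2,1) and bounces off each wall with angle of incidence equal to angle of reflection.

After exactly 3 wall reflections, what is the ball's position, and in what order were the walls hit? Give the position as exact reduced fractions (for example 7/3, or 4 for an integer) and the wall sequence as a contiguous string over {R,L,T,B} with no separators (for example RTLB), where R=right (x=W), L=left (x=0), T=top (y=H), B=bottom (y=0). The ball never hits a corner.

1. t=7/2 → L at (0,17/2); v=(2,1)
2. t=7/2 → T at (7,12); v=(2,-1)
3. t=2 → R at (11,10); v=(-2,-1)

Final position: (11,10)
Wall sequence: LTR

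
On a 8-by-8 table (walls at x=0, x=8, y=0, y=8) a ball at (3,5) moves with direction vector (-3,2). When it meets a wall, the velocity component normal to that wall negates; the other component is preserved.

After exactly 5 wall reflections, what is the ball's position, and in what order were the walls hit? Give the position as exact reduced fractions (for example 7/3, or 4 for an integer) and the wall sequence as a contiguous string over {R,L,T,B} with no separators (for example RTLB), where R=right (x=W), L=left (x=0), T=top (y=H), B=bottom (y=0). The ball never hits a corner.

Final position: (0,5/3)
Wall sequence: LTRBL

1. t=1 → L at (0,7); v=(3,2)
2. t=1/2 → T at (3/2,8); v=(3,-2)
3. t=13/6 → R at (8,11/3); v=(-3,-2)
4. t=11/6 → B at (5/2,0); v=(-3,2)
5. t=5/6 → L at (0,5/3); v=(3,2)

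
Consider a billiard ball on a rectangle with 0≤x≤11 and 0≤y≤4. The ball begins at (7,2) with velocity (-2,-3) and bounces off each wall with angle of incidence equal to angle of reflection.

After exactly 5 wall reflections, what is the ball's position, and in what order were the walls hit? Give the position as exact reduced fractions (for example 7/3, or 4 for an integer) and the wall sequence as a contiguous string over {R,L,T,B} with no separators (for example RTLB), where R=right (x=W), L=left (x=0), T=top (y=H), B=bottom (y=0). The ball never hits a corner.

1. t=2/3 → B at (17/3,0); v=(-2,3)
2. t=4/3 → T at (3,4); v=(-2,-3)
3. t=4/3 → B at (1/3,0); v=(-2,3)
4. t=1/6 → L at (0,1/2); v=(2,3)
5. t=7/6 → T at (7/3,4); v=(2,-3)

Final position: (7/3,4)
Wall sequence: BTBLT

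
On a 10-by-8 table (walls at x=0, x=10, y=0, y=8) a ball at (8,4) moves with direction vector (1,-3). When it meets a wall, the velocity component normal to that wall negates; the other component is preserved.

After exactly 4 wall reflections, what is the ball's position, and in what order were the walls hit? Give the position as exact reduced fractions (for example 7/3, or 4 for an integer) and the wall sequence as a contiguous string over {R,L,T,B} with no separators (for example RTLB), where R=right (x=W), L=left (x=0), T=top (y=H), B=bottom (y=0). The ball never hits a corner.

Final position: (16/3,0)
Wall sequence: BRTB

1. t=4/3 → B at (28/3,0); v=(1,3)
2. t=2/3 → R at (10,2); v=(-1,3)
3. t=2 → T at (8,8); v=(-1,-3)
4. t=8/3 → B at (16/3,0); v=(-1,3)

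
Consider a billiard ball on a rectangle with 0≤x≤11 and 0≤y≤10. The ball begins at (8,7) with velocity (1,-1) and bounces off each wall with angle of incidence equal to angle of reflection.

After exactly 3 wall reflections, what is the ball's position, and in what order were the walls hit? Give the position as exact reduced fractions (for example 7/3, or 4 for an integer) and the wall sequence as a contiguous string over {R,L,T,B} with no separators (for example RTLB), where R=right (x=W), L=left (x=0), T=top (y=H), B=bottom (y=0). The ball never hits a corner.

Final position: (0,7)
Wall sequence: RBL

1. t=3 → R at (11,4); v=(-1,-1)
2. t=4 → B at (7,0); v=(-1,1)
3. t=7 → L at (0,7); v=(1,1)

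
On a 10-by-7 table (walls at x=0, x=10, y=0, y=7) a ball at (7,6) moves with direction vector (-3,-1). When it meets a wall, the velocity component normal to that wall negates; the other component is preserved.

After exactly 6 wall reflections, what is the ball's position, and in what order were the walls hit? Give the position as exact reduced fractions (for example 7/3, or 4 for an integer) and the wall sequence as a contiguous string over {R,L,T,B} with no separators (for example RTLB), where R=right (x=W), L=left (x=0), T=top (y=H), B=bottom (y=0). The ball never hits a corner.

Final position: (8,7)
Wall sequence: LRBLRT

1. t=7/3 → L at (0,11/3); v=(3,-1)
2. t=10/3 → R at (10,1/3); v=(-3,-1)
3. t=1/3 → B at (9,0); v=(-3,1)
4. t=3 → L at (0,3); v=(3,1)
5. t=10/3 → R at (10,19/3); v=(-3,1)
6. t=2/3 → T at (8,7); v=(-3,-1)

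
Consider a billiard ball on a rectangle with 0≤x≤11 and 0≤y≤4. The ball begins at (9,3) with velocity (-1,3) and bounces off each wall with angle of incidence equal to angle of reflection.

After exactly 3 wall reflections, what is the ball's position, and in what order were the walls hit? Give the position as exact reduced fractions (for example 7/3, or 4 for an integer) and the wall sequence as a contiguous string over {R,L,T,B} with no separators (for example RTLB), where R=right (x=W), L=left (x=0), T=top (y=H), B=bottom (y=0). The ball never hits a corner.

Final position: (6,4)
Wall sequence: TBT

1. t=1/3 → T at (26/3,4); v=(-1,-3)
2. t=4/3 → B at (22/3,0); v=(-1,3)
3. t=4/3 → T at (6,4); v=(-1,-3)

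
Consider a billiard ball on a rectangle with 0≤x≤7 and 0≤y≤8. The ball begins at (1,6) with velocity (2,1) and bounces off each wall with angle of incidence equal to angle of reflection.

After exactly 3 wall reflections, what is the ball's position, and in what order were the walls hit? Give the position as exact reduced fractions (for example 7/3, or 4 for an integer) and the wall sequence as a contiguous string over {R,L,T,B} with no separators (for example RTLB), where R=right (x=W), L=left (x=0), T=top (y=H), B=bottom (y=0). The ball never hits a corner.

Final position: (0,7/2)
Wall sequence: TRL

1. t=2 → T at (5,8); v=(2,-1)
2. t=1 → R at (7,7); v=(-2,-1)
3. t=7/2 → L at (0,7/2); v=(2,-1)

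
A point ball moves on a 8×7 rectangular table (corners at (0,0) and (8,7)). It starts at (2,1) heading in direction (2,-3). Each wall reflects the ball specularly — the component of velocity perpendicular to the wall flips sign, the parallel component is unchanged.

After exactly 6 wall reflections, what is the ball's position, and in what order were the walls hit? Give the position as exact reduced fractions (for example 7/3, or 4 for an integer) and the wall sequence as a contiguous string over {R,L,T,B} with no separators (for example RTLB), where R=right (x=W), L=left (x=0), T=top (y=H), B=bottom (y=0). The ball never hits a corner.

1. t=1/3 → B at (8/3,0); v=(2,3)
2. t=7/3 → T at (22/3,7); v=(2,-3)
3. t=1/3 → R at (8,6); v=(-2,-3)
4. t=2 → B at (4,0); v=(-2,3)
5. t=2 → L at (0,6); v=(2,3)
6. t=1/3 → T at (2/3,7); v=(2,-3)

Final position: (2/3,7)
Wall sequence: BTRBLT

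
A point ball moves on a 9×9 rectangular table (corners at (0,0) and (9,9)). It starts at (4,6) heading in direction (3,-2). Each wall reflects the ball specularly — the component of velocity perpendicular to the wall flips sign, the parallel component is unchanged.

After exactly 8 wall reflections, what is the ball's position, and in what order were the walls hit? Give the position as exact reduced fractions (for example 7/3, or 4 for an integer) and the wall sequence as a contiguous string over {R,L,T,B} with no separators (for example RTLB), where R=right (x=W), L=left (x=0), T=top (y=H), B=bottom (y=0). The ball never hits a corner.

Final position: (9,10/3)
Wall sequence: RBLTRLBR

1. t=5/3 → R at (9,8/3); v=(-3,-2)
2. t=4/3 → B at (5,0); v=(-3,2)
3. t=5/3 → L at (0,10/3); v=(3,2)
4. t=17/6 → T at (17/2,9); v=(3,-2)
5. t=1/6 → R at (9,26/3); v=(-3,-2)
6. t=3 → L at (0,8/3); v=(3,-2)
7. t=4/3 → B at (4,0); v=(3,2)
8. t=5/3 → R at (9,10/3); v=(-3,2)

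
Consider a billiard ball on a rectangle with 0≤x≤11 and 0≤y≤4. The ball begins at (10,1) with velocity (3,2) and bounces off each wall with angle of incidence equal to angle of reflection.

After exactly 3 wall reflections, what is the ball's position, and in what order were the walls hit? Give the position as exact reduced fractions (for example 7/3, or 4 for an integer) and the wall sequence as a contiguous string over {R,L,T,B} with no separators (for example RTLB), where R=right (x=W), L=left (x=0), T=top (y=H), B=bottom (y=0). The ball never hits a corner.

Final position: (3/2,0)
Wall sequence: RTB

1. t=1/3 → R at (11,5/3); v=(-3,2)
2. t=7/6 → T at (15/2,4); v=(-3,-2)
3. t=2 → B at (3/2,0); v=(-3,2)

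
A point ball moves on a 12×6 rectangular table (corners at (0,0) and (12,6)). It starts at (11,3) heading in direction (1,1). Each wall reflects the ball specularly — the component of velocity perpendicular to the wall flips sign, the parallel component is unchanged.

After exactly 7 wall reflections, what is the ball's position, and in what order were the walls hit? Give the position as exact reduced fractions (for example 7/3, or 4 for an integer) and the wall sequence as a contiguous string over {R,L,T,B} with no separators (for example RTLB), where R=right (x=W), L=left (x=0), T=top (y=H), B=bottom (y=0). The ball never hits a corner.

Final position: (12,4)
Wall sequence: RTBLTBR

1. t=1 → R at (12,4); v=(-1,1)
2. t=2 → T at (10,6); v=(-1,-1)
3. t=6 → B at (4,0); v=(-1,1)
4. t=4 → L at (0,4); v=(1,1)
5. t=2 → T at (2,6); v=(1,-1)
6. t=6 → B at (8,0); v=(1,1)
7. t=4 → R at (12,4); v=(-1,1)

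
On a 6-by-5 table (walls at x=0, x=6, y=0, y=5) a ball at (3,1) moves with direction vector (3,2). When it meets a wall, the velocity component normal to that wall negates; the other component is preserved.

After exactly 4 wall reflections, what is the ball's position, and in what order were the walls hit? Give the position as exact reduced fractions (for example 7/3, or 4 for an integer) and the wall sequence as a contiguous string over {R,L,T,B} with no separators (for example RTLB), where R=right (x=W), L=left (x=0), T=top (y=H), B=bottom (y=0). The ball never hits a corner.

1. t=1 → R at (6,3); v=(-3,2)
2. t=1 → T at (3,5); v=(-3,-2)
3. t=1 → L at (0,3); v=(3,-2)
4. t=3/2 → B at (9/2,0); v=(3,2)

Final position: (9/2,0)
Wall sequence: RTLB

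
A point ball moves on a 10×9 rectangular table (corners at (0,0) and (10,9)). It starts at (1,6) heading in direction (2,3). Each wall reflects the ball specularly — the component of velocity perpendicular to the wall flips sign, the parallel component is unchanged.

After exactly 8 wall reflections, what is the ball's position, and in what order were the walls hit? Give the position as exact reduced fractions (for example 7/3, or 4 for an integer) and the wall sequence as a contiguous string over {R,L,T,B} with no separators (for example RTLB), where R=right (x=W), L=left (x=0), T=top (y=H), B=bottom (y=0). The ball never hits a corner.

Final position: (10,9/2)
Wall sequence: TBRTLBTR

1. t=1 → T at (3,9); v=(2,-3)
2. t=3 → B at (9,0); v=(2,3)
3. t=1/2 → R at (10,3/2); v=(-2,3)
4. t=5/2 → T at (5,9); v=(-2,-3)
5. t=5/2 → L at (0,3/2); v=(2,-3)
6. t=1/2 → B at (1,0); v=(2,3)
7. t=3 → T at (7,9); v=(2,-3)
8. t=3/2 → R at (10,9/2); v=(-2,-3)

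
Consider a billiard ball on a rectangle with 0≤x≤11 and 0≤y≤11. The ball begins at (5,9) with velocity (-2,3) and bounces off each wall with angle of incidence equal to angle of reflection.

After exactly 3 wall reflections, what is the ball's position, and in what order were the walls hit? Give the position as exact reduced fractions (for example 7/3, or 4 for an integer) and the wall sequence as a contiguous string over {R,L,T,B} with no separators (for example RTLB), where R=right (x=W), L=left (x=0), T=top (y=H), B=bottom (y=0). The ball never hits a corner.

1. t=2/3 → T at (11/3,11); v=(-2,-3)
2. t=11/6 → L at (0,11/2); v=(2,-3)
3. t=11/6 → B at (11/3,0); v=(2,3)

Final position: (11/3,0)
Wall sequence: TLB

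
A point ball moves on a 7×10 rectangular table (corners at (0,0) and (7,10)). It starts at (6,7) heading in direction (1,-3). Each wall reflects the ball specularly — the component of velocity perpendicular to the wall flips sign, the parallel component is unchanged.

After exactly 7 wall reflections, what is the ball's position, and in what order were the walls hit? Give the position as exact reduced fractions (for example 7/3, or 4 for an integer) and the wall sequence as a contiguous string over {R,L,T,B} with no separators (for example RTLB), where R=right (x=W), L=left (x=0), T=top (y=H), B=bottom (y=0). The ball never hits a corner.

1. t=1 → R at (7,4); v=(-1,-3)
2. t=4/3 → B at (17/3,0); v=(-1,3)
3. t=10/3 → T at (7/3,10); v=(-1,-3)
4. t=7/3 → L at (0,3); v=(1,-3)
5. t=1 → B at (1,0); v=(1,3)
6. t=10/3 → T at (13/3,10); v=(1,-3)
7. t=8/3 → R at (7,2); v=(-1,-3)

Final position: (7,2)
Wall sequence: RBTLBTR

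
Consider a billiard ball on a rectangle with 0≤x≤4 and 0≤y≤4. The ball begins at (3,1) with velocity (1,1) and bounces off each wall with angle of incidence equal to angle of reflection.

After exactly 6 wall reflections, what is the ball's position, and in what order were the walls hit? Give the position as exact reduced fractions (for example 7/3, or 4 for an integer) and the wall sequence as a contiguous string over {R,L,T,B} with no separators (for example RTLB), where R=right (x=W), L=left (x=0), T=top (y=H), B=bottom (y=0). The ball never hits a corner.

Final position: (2,4)
Wall sequence: RTLBRT

1. t=1 → R at (4,2); v=(-1,1)
2. t=2 → T at (2,4); v=(-1,-1)
3. t=2 → L at (0,2); v=(1,-1)
4. t=2 → B at (2,0); v=(1,1)
5. t=2 → R at (4,2); v=(-1,1)
6. t=2 → T at (2,4); v=(-1,-1)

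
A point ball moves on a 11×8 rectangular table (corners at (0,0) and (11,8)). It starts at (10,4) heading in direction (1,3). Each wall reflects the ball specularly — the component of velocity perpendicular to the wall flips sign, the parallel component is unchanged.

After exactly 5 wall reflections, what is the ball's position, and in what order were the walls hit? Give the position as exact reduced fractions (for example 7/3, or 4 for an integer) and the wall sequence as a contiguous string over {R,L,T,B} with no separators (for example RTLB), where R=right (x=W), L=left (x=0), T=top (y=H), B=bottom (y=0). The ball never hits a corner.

1. t=1 → R at (11,7); v=(-1,3)
2. t=1/3 → T at (32/3,8); v=(-1,-3)
3. t=8/3 → B at (8,0); v=(-1,3)
4. t=8/3 → T at (16/3,8); v=(-1,-3)
5. t=8/3 → B at (8/3,0); v=(-1,3)

Final position: (8/3,0)
Wall sequence: RTBTB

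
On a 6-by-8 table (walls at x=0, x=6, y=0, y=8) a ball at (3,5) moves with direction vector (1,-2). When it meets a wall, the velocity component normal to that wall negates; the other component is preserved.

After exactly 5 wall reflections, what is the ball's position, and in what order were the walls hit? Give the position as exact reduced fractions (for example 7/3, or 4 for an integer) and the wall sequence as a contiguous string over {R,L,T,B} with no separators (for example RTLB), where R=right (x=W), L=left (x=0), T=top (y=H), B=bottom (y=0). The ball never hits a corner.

Final position: (3/2,0)
Wall sequence: BRTLB

1. t=5/2 → B at (11/2,0); v=(1,2)
2. t=1/2 → R at (6,1); v=(-1,2)
3. t=7/2 → T at (5/2,8); v=(-1,-2)
4. t=5/2 → L at (0,3); v=(1,-2)
5. t=3/2 → B at (3/2,0); v=(1,2)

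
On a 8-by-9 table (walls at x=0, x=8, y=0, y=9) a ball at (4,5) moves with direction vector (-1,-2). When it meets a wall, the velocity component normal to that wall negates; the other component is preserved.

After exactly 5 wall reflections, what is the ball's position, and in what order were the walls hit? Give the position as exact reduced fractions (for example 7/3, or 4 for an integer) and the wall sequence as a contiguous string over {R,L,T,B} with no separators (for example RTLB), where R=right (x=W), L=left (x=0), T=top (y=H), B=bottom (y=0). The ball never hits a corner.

1. t=5/2 → B at (3/2,0); v=(-1,2)
2. t=3/2 → L at (0,3); v=(1,2)
3. t=3 → T at (3,9); v=(1,-2)
4. t=9/2 → B at (15/2,0); v=(1,2)
5. t=1/2 → R at (8,1); v=(-1,2)

Final position: (8,1)
Wall sequence: BLTBR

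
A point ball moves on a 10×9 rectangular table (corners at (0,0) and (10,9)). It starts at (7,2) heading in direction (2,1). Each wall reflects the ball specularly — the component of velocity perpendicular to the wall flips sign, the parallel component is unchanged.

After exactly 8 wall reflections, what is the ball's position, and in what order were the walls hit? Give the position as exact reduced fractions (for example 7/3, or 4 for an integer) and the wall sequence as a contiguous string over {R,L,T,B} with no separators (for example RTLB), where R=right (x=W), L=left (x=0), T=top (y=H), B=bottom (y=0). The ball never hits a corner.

Final position: (3,9)
Wall sequence: RLTRBLRT

1. t=3/2 → R at (10,7/2); v=(-2,1)
2. t=5 → L at (0,17/2); v=(2,1)
3. t=1/2 → T at (1,9); v=(2,-1)
4. t=9/2 → R at (10,9/2); v=(-2,-1)
5. t=9/2 → B at (1,0); v=(-2,1)
6. t=1/2 → L at (0,1/2); v=(2,1)
7. t=5 → R at (10,11/2); v=(-2,1)
8. t=7/2 → T at (3,9); v=(-2,-1)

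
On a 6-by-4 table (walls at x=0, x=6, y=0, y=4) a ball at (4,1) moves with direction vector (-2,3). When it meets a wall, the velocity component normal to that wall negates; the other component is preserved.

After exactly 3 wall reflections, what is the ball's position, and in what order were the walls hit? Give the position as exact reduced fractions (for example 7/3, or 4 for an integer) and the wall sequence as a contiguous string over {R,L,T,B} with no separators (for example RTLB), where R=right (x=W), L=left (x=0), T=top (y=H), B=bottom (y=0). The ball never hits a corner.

Final position: (2/3,0)
Wall sequence: TLB

1. t=1 → T at (2,4); v=(-2,-3)
2. t=1 → L at (0,1); v=(2,-3)
3. t=1/3 → B at (2/3,0); v=(2,3)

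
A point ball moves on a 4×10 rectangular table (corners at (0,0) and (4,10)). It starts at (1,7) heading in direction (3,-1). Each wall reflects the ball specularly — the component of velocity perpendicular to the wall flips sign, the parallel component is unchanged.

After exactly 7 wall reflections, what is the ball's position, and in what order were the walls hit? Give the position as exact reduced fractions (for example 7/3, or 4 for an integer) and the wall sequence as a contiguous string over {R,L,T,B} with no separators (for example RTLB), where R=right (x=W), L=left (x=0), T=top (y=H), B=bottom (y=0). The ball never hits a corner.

Final position: (0,2/3)
Wall sequence: RLRLRBL

1. t=1 → R at (4,6); v=(-3,-1)
2. t=4/3 → L at (0,14/3); v=(3,-1)
3. t=4/3 → R at (4,10/3); v=(-3,-1)
4. t=4/3 → L at (0,2); v=(3,-1)
5. t=4/3 → R at (4,2/3); v=(-3,-1)
6. t=2/3 → B at (2,0); v=(-3,1)
7. t=2/3 → L at (0,2/3); v=(3,1)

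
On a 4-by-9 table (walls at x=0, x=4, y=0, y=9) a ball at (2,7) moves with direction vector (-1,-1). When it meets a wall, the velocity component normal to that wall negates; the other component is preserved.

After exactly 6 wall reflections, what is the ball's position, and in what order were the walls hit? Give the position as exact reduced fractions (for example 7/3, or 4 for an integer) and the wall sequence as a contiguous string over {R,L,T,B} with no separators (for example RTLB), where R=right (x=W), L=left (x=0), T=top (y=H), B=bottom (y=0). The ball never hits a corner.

1. t=2 → L at (0,5); v=(1,-1)
2. t=4 → R at (4,1); v=(-1,-1)
3. t=1 → B at (3,0); v=(-1,1)
4. t=3 → L at (0,3); v=(1,1)
5. t=4 → R at (4,7); v=(-1,1)
6. t=2 → T at (2,9); v=(-1,-1)

Final position: (2,9)
Wall sequence: LRBLRT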